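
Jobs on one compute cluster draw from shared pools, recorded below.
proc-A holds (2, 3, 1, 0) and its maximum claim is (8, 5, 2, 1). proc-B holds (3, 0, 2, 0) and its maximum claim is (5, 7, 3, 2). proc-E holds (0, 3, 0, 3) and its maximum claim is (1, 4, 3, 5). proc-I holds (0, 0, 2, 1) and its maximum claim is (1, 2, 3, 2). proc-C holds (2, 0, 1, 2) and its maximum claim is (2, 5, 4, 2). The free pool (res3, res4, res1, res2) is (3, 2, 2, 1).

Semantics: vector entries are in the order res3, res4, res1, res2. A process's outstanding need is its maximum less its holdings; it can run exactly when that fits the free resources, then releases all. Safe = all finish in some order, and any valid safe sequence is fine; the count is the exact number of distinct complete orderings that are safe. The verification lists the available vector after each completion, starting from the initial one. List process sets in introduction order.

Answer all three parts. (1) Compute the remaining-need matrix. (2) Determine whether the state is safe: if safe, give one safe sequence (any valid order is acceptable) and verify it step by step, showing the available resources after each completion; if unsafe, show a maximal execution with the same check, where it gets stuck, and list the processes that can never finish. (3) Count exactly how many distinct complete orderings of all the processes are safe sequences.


(1) Remaining need (order res3, res4, res1, res2):
  proc-A: (6, 2, 1, 1)
  proc-B: (2, 7, 1, 2)
  proc-E: (1, 1, 3, 2)
  proc-I: (1, 2, 1, 1)
  proc-C: (0, 5, 3, 0)
(2) UNSAFE — no complete ordering exists.
Key observation: after proc-I, proc-E, proc-C the pool peaks at (5, 5, 5, 7), and each blocked process is short somewhere: proc-A on res3; proc-B on res4.
A maximal execution: proc-I, proc-E, proc-C — then nothing else fits. Verifying each step:
  pool = (3, 2, 2, 1)
  run proc-I (needs (1, 2, 1, 1), free (3, 2, 2, 1)); after release of (0, 0, 2, 1) the pool is (3, 2, 4, 2)
  run proc-E (needs (1, 1, 3, 2), free (3, 2, 4, 2)); after release of (0, 3, 0, 3) the pool is (3, 5, 4, 5)
  run proc-C (needs (0, 5, 3, 0), free (3, 5, 4, 5)); after release of (2, 0, 1, 2) the pool is (5, 5, 5, 7)
  blocked: proc-A wants (6, 2, 1, 1), pool (5, 5, 5, 7) — not enough res3
  blocked: proc-B wants (2, 7, 1, 2), pool (5, 5, 5, 7) — not enough res4
Processes that can never finish: proc-A and proc-B.
(3) Precisely 0 of the possible complete orderings are safe sequences.


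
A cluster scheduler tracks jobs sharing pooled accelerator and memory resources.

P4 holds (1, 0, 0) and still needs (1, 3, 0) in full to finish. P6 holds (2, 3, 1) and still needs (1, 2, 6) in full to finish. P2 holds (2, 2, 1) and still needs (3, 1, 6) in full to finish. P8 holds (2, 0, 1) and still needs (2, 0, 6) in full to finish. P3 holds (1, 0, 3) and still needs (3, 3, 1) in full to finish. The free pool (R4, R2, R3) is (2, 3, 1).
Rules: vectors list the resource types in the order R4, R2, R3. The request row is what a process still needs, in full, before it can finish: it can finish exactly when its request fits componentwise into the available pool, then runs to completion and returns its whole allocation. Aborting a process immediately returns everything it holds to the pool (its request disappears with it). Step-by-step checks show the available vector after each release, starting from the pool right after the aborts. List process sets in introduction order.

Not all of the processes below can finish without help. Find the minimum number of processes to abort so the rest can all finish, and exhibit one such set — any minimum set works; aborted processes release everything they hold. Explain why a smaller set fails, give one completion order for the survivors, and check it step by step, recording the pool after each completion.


The answer: abort P6 and P2.
Key observation: the returned (4, 5, 2) from P6 and P2 is what brings P8 — unrunnable before, under any order — into play at step 3.
Minimality, checking each single-abort alternative: P4 alone leaves P6 blocked (short on R3); P6 alone leaves P2 blocked (short on R3); P2 alone leaves P6 blocked (short on R3); P8 alone leaves P6 blocked (short on R3); P3 alone leaves P6 blocked (short on R3).
The survivors complete as P4, P3, P8. Check, step by step (starting from the post-abort pool):
  pool = (6, 8, 3)
  run P4 (needs (1, 3, 0), free (6, 8, 3)); after release of (1, 0, 0) the pool is (7, 8, 3)
  run P3 (needs (3, 3, 1), free (7, 8, 3)); after release of (1, 0, 3) the pool is (8, 8, 6)
  run P8 (needs (2, 0, 6), free (8, 8, 6)); after release of (2, 0, 1) the pool is (10, 8, 7)


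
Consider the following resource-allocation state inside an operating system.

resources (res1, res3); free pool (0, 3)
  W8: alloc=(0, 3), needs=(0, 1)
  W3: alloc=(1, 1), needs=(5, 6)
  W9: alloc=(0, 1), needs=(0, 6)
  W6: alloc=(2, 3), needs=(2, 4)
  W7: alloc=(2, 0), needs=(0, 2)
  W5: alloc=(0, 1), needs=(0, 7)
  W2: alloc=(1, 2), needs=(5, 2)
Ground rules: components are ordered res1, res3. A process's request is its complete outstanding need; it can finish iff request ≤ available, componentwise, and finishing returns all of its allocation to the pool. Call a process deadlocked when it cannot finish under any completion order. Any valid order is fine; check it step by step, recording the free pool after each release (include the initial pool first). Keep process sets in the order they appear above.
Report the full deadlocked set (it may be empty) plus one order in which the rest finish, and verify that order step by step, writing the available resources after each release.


Deadlocked: W3 and W2.
Key observation: after W7, W8, W9, W6, W5 complete, (4, 11) is the best the pool ever gets, yet each leftover process wants more res1.
A valid finishing order for the others: W7, W8, W9, W6, W5. Check, step by step:
  pool = (0, 3)
  run W7 (needs (0, 2), free (0, 3)); after release of (2, 0) the pool is (2, 3)
  run W8 (needs (0, 1), free (2, 3)); after release of (0, 3) the pool is (2, 6)
  run W9 (needs (0, 6), free (2, 6)); after release of (0, 1) the pool is (2, 7)
  run W6 (needs (2, 4), free (2, 7)); after release of (2, 3) the pool is (4, 10)
  run W5 (needs (0, 7), free (4, 10)); after release of (0, 1) the pool is (4, 11)
The blocked processes can never fit:
  blocked: W3 wants (5, 6), pool (4, 11) — not enough res1
  blocked: W2 wants (5, 2), pool (4, 11) — not enough res1


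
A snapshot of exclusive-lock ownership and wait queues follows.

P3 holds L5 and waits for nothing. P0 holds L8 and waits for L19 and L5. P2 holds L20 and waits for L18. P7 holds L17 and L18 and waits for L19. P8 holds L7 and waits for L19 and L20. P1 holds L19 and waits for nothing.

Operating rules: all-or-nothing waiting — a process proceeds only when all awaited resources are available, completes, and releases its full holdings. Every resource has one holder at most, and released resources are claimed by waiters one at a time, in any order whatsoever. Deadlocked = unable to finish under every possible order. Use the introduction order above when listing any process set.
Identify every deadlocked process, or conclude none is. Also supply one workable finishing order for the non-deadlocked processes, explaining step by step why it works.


No process is deadlocked.
Key observation: the wait relation is loop-free; peeling off processes with no waits unwinds the whole state.
One completion order for the rest: P1, P7, P3, P2, P8, P0.
Check, step by step:
  P1 waits on nothing -> runs at once and releases L19
  P7: everything it awaited (L19) is free; runs, freeing L17 and L18
  P3 waits on nothing -> runs at once and releases L5
  P2: everything it awaited (L18) is free; runs, freeing L20
  P8: everything it awaited (L19 and L20) is free; runs, freeing L7
  P0: everything it awaited (L19 and L5) is free; runs, freeing L8


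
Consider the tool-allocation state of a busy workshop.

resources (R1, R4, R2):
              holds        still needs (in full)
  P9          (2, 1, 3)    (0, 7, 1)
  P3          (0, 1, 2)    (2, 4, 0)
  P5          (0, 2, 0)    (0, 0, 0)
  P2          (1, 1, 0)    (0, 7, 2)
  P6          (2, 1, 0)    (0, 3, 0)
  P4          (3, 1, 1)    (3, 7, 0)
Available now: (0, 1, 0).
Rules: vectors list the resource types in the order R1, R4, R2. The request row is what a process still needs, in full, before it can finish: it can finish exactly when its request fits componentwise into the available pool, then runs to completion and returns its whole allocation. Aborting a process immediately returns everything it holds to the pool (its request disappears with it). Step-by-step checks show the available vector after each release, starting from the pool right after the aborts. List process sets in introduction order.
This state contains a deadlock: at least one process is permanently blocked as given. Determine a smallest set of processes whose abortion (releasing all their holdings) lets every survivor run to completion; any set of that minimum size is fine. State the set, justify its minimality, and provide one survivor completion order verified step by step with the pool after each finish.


Minimum abort set: P2 and P4.
Key observation: before aborting P2 and P4, P9 was permanently blocked — no order could ever run it; afterwards it completes at step 4.
Minimality, checking each single-abort alternative: P9 alone leaves P2 blocked (short on R4); P3 alone leaves P9 blocked (short on R4); P5 alone leaves P9 blocked (short on R4); P2 alone leaves P9 blocked (short on R4); P6 alone leaves P9 blocked (short on R4); P4 alone leaves P9 blocked (short on R4).
One survivor order: P6, P3, P5, P9. Step-by-step check (post-abort pool first):
  pool = (4, 3, 1)
  P6 needs (0, 3, 0) <= (4, 3, 1) -> finishes; pool += (2, 1, 0) = (6, 4, 1)
  P3 needs (2, 4, 0) <= (6, 4, 1) -> finishes; pool += (0, 1, 2) = (6, 5, 3)
  P5 needs (0, 0, 0) <= (6, 5, 3) -> finishes; pool += (0, 2, 0) = (6, 7, 3)
  P9 needs (0, 7, 1) <= (6, 7, 3) -> finishes; pool += (2, 1, 3) = (8, 8, 6)


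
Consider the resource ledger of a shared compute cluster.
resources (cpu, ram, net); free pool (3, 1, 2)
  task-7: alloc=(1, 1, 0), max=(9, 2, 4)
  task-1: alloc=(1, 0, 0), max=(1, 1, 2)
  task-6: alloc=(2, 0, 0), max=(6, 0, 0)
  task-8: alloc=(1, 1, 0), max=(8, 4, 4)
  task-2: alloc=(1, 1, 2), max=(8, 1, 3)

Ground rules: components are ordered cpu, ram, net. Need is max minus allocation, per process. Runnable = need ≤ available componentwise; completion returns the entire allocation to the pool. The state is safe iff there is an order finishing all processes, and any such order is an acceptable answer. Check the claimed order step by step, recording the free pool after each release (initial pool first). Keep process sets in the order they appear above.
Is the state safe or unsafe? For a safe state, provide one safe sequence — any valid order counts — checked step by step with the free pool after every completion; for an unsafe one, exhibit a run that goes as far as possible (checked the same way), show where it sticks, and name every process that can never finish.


The state is UNSAFE.
Key observation: after task-1, task-6 complete, (6, 1, 2) is the best the pool ever gets, yet each leftover process wants more cpu.
The run task-1, task-6 cannot be extended any further. Check, step by step:
  pool = (3, 1, 2)
  task-1: need (0, 1, 2) fits (3, 1, 2); releases (1, 0, 0), pool now (4, 1, 2)
  task-6: need (4, 0, 0) fits (4, 1, 2); releases (2, 0, 0), pool now (6, 1, 2)
  task-7 cannot run: need (8, 1, 4) vs free (6, 1, 2) (insufficient cpu and net)
  task-8 cannot run: need (7, 3, 4) vs free (6, 1, 2) (insufficient cpu, ram and net)
  task-2 cannot run: need (7, 0, 1) vs free (6, 1, 2) (insufficient cpu)
Processes that can never finish: task-7, task-8 and task-2.


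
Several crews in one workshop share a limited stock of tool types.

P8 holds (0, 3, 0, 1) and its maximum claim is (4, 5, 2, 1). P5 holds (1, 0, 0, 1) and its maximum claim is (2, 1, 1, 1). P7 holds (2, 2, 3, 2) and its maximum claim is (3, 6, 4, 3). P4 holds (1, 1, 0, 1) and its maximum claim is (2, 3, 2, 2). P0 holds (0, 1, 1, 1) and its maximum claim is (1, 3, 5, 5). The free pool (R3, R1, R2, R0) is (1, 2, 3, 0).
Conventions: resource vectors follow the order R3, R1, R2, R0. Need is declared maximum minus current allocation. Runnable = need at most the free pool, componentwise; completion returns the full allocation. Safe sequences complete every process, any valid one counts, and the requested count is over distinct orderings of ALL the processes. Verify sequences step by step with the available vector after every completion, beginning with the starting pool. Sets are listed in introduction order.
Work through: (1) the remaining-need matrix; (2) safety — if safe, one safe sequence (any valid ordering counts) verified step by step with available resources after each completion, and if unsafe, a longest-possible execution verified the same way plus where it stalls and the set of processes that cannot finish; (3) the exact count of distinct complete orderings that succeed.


(1) Outstanding need per process (order R3, R1, R2, R0):
  P8: (4, 2, 2, 0)
  P5: (1, 1, 1, 0)
  P7: (1, 4, 1, 1)
  P4: (1, 2, 2, 1)
  P0: (1, 2, 4, 4)
(2) UNSAFE — no complete ordering exists.
Key observation: after P5, P4 the pool peaks at (3, 3, 3, 2), and each blocked process is short somewhere: P8 on R3; P7 on R1; P0 on R2, R0.
The run P5, P4 cannot be extended any further. Check, step by step:
  pool = (1, 2, 3, 0)
  run P5 (needs (1, 1, 1, 0), free (1, 2, 3, 0)); after release of (1, 0, 0, 1) the pool is (2, 2, 3, 1)
  run P4 (needs (1, 2, 2, 1), free (2, 2, 3, 1)); after release of (1, 1, 0, 1) the pool is (3, 3, 3, 2)
  P8 cannot run: need (4, 2, 2, 0) vs free (3, 3, 3, 2) (insufficient R3)
  P7 cannot run: need (1, 4, 1, 1) vs free (3, 3, 3, 2) (insufficient R1)
  P0 cannot run: need (1, 2, 4, 4) vs free (3, 3, 3, 2) (insufficient R2 and R0)
Permanently blocked: P8, P7 and P0.
(3) Exactly 0 of the possible complete orderings are safe sequences.


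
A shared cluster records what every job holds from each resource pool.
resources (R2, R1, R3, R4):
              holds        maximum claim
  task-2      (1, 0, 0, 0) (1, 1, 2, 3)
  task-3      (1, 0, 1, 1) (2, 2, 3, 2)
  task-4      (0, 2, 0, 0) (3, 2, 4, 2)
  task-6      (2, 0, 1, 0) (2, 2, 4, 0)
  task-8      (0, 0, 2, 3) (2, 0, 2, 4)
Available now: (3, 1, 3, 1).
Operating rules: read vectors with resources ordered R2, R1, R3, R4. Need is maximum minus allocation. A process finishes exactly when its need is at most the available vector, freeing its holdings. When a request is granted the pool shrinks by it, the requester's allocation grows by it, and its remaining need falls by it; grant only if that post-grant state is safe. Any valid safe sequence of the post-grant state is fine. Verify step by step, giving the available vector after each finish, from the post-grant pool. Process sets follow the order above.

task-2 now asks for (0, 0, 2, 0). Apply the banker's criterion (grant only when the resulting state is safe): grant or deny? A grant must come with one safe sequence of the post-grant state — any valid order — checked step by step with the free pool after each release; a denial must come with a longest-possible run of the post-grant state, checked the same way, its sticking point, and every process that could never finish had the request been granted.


GRANT: granting preserves safety; a valid post-grant sequence is task-8, task-2, task-4, task-6, task-3.
Key observation: even at the reduced pool (3, 1, 1, 1), task-8 fits immediately, so safety survives the grant.
Check on the post-grant state, step by step:
  pool = (3, 1, 1, 1)
  task-8: need (2, 0, 0, 1) fits (3, 1, 1, 1); releases (0, 0, 2, 3), pool now (3, 1, 3, 4)
  task-2: need (0, 1, 0, 3) fits (3, 1, 3, 4); releases (1, 0, 2, 0), pool now (4, 1, 5, 4)
  task-4: need (3, 0, 4, 2) fits (4, 1, 5, 4); releases (0, 2, 0, 0), pool now (4, 3, 5, 4)
  task-6: need (0, 2, 3, 0) fits (4, 3, 5, 4); releases (2, 0, 1, 0), pool now (6, 3, 6, 4)
  task-3: need (1, 2, 2, 1) fits (6, 3, 6, 4); releases (1, 0, 1, 1), pool now (7, 3, 7, 5)


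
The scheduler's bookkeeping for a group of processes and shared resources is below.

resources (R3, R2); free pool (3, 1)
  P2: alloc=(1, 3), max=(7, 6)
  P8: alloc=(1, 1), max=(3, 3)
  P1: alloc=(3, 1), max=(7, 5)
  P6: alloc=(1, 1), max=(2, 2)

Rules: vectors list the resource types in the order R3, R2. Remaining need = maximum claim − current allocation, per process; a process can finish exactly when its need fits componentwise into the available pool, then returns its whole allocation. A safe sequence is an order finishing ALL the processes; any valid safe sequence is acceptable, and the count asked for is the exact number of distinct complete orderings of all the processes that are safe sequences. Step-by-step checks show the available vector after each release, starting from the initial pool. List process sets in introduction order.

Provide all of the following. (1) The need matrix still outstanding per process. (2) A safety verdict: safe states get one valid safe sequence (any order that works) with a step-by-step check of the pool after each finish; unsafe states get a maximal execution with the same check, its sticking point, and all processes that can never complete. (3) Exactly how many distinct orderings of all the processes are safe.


(1) Remaining need (order R3, R2):
  P2: (6, 3)
  P8: (2, 2)
  P1: (4, 4)
  P6: (1, 1)
(2) UNSAFE.
Key observation: after P6, P8 the pool peaks at (5, 3), and each blocked process is short somewhere: P2 on R3; P1 on R2.
Going as far as possible: P6, P8; after that, nothing fits. Check, step by step:
  pool = (3, 1)
  P6: need (1, 1) fits (3, 1); releases (1, 1), pool now (4, 2)
  P8: need (2, 2) fits (4, 2); releases (1, 1), pool now (5, 3)
  blocked: P2 wants (6, 3), pool (5, 3) — not enough R3
  blocked: P1 wants (4, 4), pool (5, 3) — not enough R2
Never able to finish: P2 and P1.
(3) The exact count: 0 of the possible complete orderings are safe sequences.


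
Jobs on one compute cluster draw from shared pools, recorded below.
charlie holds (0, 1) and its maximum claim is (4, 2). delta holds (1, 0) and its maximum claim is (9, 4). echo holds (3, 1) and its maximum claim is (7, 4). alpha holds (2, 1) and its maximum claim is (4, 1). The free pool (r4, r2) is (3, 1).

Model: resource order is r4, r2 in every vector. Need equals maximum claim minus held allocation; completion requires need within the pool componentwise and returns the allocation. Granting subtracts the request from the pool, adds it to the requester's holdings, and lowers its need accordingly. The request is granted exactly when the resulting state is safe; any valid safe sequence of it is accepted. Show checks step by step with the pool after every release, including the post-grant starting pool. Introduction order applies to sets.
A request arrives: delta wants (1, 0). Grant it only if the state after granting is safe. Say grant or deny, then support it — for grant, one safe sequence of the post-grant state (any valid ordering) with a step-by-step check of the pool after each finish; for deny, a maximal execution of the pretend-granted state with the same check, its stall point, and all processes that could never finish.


GRANT — the state after the grant stays safe, e.g. via alpha, charlie, echo, delta.
Key observation: with (2, 1) left after the transfer, alpha can run at once — the state stays safe.
Check on the post-grant state, step by step:
  pool = (2, 1)
  run alpha (needs (2, 0), free (2, 1)); after release of (2, 1) the pool is (4, 2)
  run charlie (needs (4, 1), free (4, 2)); after release of (0, 1) the pool is (4, 3)
  run echo (needs (4, 3), free (4, 3)); after release of (3, 1) the pool is (7, 4)
  run delta (needs (7, 4), free (7, 4)); after release of (2, 0) the pool is (9, 4)


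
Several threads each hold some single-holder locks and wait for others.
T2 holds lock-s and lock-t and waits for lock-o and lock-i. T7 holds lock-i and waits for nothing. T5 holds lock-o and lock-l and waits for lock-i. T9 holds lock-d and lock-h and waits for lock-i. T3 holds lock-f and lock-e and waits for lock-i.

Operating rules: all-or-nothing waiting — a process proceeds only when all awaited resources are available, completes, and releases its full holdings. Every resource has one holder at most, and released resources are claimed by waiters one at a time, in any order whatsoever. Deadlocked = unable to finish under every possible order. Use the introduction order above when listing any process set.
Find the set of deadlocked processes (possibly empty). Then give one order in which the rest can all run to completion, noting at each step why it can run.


No process is deadlocked.
Key observation: every chain of waits terminates; starting from the processes that wait on nothing, all the rest unlock in turn.
The rest can finish in the order T7, T3, T9, T5, T2.
Check, step by step:
  run T7 (it waits on nothing); releases lock-i
  T3: everything it awaited (lock-i) is free; runs, freeing lock-f and lock-e
  T9: everything it awaited (lock-i) is free; runs, freeing lock-d and lock-h
  T5: everything it awaited (lock-i) is free; runs, freeing lock-o and lock-l
  T2: everything it awaited (lock-o and lock-i) is free; runs, freeing lock-s and lock-t


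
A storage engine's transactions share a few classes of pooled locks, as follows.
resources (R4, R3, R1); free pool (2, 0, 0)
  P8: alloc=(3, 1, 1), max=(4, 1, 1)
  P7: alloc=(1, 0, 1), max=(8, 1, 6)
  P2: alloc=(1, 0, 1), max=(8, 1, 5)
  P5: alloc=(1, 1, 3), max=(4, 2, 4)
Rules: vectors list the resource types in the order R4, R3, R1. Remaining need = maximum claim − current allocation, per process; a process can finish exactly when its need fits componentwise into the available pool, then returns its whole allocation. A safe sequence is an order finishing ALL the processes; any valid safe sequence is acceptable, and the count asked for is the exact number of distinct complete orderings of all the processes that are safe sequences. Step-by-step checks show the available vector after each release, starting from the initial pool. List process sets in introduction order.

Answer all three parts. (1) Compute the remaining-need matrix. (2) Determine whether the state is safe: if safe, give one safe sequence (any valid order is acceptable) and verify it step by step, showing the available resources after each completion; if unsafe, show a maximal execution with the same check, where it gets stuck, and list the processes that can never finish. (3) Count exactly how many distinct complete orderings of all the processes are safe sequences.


(1) Remaining need (order R4, R3, R1):
  P8: (1, 0, 0)
  P7: (7, 1, 5)
  P2: (7, 1, 4)
  P5: (3, 1, 1)
(2) UNSAFE — no complete ordering exists.
Key observation: the wall is R4: completing P8, P5 brings the pool only to (6, 2, 4), and all the rest need more.
A maximal execution: P8, P5 — then nothing else fits. Step-by-step check:
  pool = (2, 0, 0)
  run P8 (needs (1, 0, 0), free (2, 0, 0)); after release of (3, 1, 1) the pool is (5, 1, 1)
  run P5 (needs (3, 1, 1), free (5, 1, 1)); after release of (1, 1, 3) the pool is (6, 2, 4)
  blocked: P7 wants (7, 1, 5), pool (6, 2, 4) — not enough R4 and R1
  blocked: P2 wants (7, 1, 4), pool (6, 2, 4) — not enough R4
Processes that can never finish: P7 and P2.
(3) The exact count: 0 of the possible complete orderings are safe sequences.


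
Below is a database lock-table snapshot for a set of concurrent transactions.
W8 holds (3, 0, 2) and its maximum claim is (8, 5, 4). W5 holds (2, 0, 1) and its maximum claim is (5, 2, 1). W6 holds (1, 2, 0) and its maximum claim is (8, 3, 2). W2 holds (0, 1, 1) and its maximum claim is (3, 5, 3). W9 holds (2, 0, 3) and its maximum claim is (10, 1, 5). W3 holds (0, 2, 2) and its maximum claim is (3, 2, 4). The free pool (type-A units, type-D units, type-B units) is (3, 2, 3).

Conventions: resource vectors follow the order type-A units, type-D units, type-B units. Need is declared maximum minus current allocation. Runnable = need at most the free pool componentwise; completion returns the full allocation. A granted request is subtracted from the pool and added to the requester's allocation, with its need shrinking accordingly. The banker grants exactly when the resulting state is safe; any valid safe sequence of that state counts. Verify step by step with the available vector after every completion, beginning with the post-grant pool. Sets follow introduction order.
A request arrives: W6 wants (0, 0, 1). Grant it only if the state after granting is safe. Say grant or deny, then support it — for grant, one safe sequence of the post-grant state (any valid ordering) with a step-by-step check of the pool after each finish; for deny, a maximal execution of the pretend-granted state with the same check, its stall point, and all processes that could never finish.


GRANT. The post-grant state is safe; one safe sequence: W3, W2, W5, W8, W9, W6.
Key observation: granting shrinks the pool to (3, 2, 2), yet W3 still fits and the chain goes through.
Check on the post-grant state, step by step:
  pool = (3, 2, 2)
  W3: need (3, 0, 2) fits (3, 2, 2); releases (0, 2, 2), pool now (3, 4, 4)
  W2: need (3, 4, 2) fits (3, 4, 4); releases (0, 1, 1), pool now (3, 5, 5)
  W5: need (3, 2, 0) fits (3, 5, 5); releases (2, 0, 1), pool now (5, 5, 6)
  W8: need (5, 5, 2) fits (5, 5, 6); releases (3, 0, 2), pool now (8, 5, 8)
  W9: need (8, 1, 2) fits (8, 5, 8); releases (2, 0, 3), pool now (10, 5, 11)
  W6: need (7, 1, 1) fits (10, 5, 11); releases (1, 2, 1), pool now (11, 7, 12)


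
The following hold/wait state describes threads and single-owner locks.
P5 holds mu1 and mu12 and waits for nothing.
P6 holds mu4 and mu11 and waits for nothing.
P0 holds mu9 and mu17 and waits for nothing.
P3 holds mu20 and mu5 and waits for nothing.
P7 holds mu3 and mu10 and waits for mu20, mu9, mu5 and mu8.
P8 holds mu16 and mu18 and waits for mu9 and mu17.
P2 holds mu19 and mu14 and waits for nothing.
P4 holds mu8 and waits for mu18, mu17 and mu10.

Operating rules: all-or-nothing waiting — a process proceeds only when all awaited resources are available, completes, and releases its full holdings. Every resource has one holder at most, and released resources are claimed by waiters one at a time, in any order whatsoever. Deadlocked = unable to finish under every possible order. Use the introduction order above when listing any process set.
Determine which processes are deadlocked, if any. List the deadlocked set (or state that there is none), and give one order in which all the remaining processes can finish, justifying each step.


The deadlocked set is P7 and P4.
Key observation: the knot is the closed ring of waits P7 -> P4 -> P7; no other process is dragged down with it.
A valid finishing order for the others: P5, P0, P8, P3, P6, P2.
Verifying each step:
  P5 waits on nothing -> runs at once and releases mu1 and mu12
  P0 waits on nothing -> runs at once and releases mu9 and mu17
  P8: everything it awaited (mu9 and mu17) is free; runs, freeing mu16 and mu18
  P3 waits on nothing -> runs at once and releases mu20 and mu5
  P6 waits on nothing -> runs at once and releases mu4 and mu11
  P2 waits on nothing -> runs at once and releases mu19 and mu14


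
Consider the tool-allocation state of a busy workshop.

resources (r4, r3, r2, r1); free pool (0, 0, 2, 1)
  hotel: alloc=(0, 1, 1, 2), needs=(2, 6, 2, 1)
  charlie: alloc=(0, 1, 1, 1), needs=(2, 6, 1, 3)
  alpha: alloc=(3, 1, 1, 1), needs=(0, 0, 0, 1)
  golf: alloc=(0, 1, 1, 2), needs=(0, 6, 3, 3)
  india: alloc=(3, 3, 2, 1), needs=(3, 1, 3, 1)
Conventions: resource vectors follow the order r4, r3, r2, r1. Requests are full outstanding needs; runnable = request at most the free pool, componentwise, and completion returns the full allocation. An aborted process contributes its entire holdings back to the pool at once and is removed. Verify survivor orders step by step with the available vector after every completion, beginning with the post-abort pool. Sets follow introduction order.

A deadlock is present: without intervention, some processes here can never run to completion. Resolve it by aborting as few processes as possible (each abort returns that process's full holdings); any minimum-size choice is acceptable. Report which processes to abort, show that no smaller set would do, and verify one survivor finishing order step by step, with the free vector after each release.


Minimum abort set: hotel and golf.
Key observation: charlie could never have finished before the abort; with (0, 2, 2, 4) returned by hotel and golf, it fits at step 3.
Minimality, checking each single-abort alternative: hotel alone leaves charlie blocked (short on r3); charlie alone leaves hotel blocked (short on r3); alpha alone leaves hotel blocked (short on r3); golf alone leaves hotel blocked (short on r3); india alone leaves hotel blocked (short on r3).
Survivors finish in the order: alpha, india, charlie. Step-by-step check (pool after the aborts first):
  pool = (0, 2, 4, 5)
  alpha needs (0, 0, 0, 1) <= (0, 2, 4, 5) -> finishes; pool += (3, 1, 1, 1) = (3, 3, 5, 6)
  india needs (3, 1, 3, 1) <= (3, 3, 5, 6) -> finishes; pool += (3, 3, 2, 1) = (6, 6, 7, 7)
  charlie needs (2, 6, 1, 3) <= (6, 6, 7, 7) -> finishes; pool += (0, 1, 1, 1) = (6, 7, 8, 8)


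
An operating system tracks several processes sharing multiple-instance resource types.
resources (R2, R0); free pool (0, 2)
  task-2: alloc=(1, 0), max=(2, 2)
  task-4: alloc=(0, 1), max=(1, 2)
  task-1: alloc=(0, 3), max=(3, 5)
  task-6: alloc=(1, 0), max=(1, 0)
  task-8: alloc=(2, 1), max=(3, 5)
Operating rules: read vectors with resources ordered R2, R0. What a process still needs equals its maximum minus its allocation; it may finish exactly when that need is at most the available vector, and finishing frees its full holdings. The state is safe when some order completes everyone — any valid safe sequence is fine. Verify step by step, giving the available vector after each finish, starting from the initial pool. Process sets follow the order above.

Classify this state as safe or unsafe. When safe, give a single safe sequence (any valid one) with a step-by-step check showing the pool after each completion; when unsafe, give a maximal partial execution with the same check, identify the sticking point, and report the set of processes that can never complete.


UNSAFE — no complete ordering exists.
Key observation: after task-6, task-2, task-4 the pool peaks at (2, 3), and each blocked process is short somewhere: task-1 on R2; task-8 on R0.
The run task-6, task-2, task-4 cannot be extended any further. Verifying each step:
  pool = (0, 2)
  task-6 needs (0, 0) <= (0, 2) -> finishes; pool += (1, 0) = (1, 2)
  task-2 needs (1, 2) <= (1, 2) -> finishes; pool += (1, 0) = (2, 2)
  task-4 needs (1, 1) <= (2, 2) -> finishes; pool += (0, 1) = (2, 3)
  task-1 cannot run: need (3, 2) vs free (2, 3) (insufficient R2)
  task-8 cannot run: need (1, 4) vs free (2, 3) (insufficient R0)
Permanently blocked: task-1 and task-8.


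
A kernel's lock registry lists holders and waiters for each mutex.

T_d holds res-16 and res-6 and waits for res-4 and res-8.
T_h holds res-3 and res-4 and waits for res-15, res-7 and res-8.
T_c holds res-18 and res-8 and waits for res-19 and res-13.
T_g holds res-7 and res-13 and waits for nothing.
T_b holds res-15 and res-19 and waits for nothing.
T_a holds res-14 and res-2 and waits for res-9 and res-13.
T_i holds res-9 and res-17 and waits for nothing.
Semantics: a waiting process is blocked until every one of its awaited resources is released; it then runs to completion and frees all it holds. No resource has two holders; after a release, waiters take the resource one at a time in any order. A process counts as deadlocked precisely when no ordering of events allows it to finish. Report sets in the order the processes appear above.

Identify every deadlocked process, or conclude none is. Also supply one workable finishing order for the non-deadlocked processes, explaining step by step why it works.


The deadlocked set is empty.
Key observation: the wait graph is acyclic; completion cascades from the unblocked processes through everyone else.
The rest can finish in the order T_g, T_b, T_c, T_h, T_d, T_i, T_a.
Step-by-step check:
  run T_g (it waits on nothing); releases res-7 and res-13
  run T_b (it waits on nothing); releases res-15 and res-19
  T_c waits on res-19 and res-13 — all released -> runs and releases res-18 and res-8
  T_h waits on res-15, res-7 and res-8 — all released -> runs and releases res-3 and res-4
  T_d waits on res-4 and res-8 — all released -> runs and releases res-16 and res-6
  run T_i (it waits on nothing); releases res-9 and res-17
  T_a waits on res-9 and res-13 — all released -> runs and releases res-14 and res-2


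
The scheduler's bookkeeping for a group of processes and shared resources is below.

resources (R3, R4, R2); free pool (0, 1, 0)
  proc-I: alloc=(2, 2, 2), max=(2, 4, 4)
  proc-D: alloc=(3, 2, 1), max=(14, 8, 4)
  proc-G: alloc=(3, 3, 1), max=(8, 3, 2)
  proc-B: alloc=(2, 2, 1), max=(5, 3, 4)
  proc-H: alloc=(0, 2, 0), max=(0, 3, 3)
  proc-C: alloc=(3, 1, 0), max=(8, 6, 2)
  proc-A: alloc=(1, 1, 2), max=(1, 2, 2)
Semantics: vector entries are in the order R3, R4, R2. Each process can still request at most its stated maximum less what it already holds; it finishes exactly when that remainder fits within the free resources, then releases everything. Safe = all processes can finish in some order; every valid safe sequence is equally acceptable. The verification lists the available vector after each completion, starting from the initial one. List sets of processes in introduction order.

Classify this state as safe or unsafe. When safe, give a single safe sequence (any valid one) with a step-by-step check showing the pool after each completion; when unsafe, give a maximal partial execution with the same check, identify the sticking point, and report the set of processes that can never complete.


The state is SAFE; one workable sequence: proc-A, proc-I, proc-H, proc-B, proc-G, proc-C, proc-D.
Key observation: at proc-A the run first touches a limit — (0, 1, 0) against (0, 1, 0), exact on a resource it actually requests.
Walking it through:
  pool = (0, 1, 0)
  proc-A needs (0, 1, 0) <= (0, 1, 0) -> finishes; pool += (1, 1, 2) = (1, 2, 2)
  proc-I needs (0, 2, 2) <= (1, 2, 2) -> finishes; pool += (2, 2, 2) = (3, 4, 4)
  proc-H needs (0, 1, 3) <= (3, 4, 4) -> finishes; pool += (0, 2, 0) = (3, 6, 4)
  proc-B needs (3, 1, 3) <= (3, 6, 4) -> finishes; pool += (2, 2, 1) = (5, 8, 5)
  proc-G needs (5, 0, 1) <= (5, 8, 5) -> finishes; pool += (3, 3, 1) = (8, 11, 6)
  proc-C needs (5, 5, 2) <= (8, 11, 6) -> finishes; pool += (3, 1, 0) = (11, 12, 6)
  proc-D needs (11, 6, 3) <= (11, 12, 6) -> finishes; pool += (3, 2, 1) = (14, 14, 7)


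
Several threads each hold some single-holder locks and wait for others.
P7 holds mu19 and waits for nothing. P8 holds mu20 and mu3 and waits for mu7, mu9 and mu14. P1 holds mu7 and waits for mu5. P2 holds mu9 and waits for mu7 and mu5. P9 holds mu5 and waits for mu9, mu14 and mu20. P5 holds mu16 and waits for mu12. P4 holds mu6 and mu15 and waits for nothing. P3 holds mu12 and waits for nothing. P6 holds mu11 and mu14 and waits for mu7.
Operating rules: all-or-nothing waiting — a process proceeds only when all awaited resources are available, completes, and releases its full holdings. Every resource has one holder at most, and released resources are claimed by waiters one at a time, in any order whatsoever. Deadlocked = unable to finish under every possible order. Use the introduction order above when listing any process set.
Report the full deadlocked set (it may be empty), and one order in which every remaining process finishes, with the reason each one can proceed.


Deadlocked set: P8, P1, P2, P9 and P6.
Key observation: nobody on the ring P8 -> P1 -> P9 -> P8 can start until another member finishes, which never happens; P2 and P6 are caught in further circular waits.
The rest can finish in the order P7, P4, P3, P5.
Walking it through:
  P7 waits on nothing -> runs at once and releases mu19
  P4 waits on nothing -> runs at once and releases mu6 and mu15
  P3 waits on nothing -> runs at once and releases mu12
  P5 waits on mu12 — all released -> runs and releases mu16


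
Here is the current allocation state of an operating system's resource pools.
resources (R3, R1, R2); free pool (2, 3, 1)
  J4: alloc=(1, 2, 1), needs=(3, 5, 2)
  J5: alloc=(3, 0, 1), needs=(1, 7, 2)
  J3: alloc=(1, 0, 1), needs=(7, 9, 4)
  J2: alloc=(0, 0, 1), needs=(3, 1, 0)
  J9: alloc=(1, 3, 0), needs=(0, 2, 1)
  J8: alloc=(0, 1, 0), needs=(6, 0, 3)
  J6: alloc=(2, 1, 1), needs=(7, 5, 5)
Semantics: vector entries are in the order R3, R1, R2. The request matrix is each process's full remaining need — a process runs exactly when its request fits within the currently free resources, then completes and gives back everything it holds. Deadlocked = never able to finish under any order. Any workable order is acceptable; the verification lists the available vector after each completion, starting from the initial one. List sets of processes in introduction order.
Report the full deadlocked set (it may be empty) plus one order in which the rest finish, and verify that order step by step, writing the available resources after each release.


Nothing here is deadlocked.
Key observation: starting with J9, each completion frees enough for the next — no one is permanently blocked.
A valid finishing order for the others: J9, J2, J4, J5, J8, J3, J6. Step-by-step check:
  pool = (2, 3, 1)
  J9 needs (0, 2, 1) <= (2, 3, 1) -> finishes; pool += (1, 3, 0) = (3, 6, 1)
  J2 needs (3, 1, 0) <= (3, 6, 1) -> finishes; pool += (0, 0, 1) = (3, 6, 2)
  J4 needs (3, 5, 2) <= (3, 6, 2) -> finishes; pool += (1, 2, 1) = (4, 8, 3)
  J5 needs (1, 7, 2) <= (4, 8, 3) -> finishes; pool += (3, 0, 1) = (7, 8, 4)
  J8 needs (6, 0, 3) <= (7, 8, 4) -> finishes; pool += (0, 1, 0) = (7, 9, 4)
  J3 needs (7, 9, 4) <= (7, 9, 4) -> finishes; pool += (1, 0, 1) = (8, 9, 5)
  J6 needs (7, 5, 5) <= (8, 9, 5) -> finishes; pool += (2, 1, 1) = (10, 10, 6)


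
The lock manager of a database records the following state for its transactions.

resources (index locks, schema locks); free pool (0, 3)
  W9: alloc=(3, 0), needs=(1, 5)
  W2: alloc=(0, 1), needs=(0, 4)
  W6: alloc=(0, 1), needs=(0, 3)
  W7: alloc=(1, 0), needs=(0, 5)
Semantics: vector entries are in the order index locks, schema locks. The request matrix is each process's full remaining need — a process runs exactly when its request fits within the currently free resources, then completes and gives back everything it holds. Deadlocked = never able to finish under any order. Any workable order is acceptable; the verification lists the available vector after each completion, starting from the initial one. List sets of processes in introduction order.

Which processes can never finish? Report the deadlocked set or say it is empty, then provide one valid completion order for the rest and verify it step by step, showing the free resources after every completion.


The deadlocked set is empty.
Key observation: beginning at W6, releases accumulate fast enough that every process eventually fits.
The rest can finish in the order W6, W2, W7, W9. Verifying each step:
  pool = (0, 3)
  run W6 (needs (0, 3), free (0, 3)); after release of (0, 1) the pool is (0, 4)
  run W2 (needs (0, 4), free (0, 4)); after release of (0, 1) the pool is (0, 5)
  run W7 (needs (0, 5), free (0, 5)); after release of (1, 0) the pool is (1, 5)
  run W9 (needs (1, 5), free (1, 5)); after release of (3, 0) the pool is (4, 5)


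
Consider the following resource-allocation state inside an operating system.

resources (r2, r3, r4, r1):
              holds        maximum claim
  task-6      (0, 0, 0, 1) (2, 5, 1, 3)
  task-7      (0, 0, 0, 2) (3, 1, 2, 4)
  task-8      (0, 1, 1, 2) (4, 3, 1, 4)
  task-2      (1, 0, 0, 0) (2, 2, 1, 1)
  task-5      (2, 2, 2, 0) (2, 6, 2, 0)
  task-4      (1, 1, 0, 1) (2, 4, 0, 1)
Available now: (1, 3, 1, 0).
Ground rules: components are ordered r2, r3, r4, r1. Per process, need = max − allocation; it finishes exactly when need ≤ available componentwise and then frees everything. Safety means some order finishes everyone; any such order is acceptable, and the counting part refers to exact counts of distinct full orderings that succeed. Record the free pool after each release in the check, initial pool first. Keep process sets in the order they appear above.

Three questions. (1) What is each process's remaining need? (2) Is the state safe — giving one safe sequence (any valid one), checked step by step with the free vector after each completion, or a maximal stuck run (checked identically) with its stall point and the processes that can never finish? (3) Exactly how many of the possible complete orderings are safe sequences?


(1) Need matrix, components ordered r2, r3, r4, r1:
  task-6: (2, 5, 1, 2)
  task-7: (3, 1, 2, 2)
  task-8: (4, 2, 0, 2)
  task-2: (1, 2, 1, 1)
  task-5: (0, 4, 0, 0)
  task-4: (1, 3, 0, 0)
(2) UNSAFE.
Key observation: the wall is r1: completing task-4, task-5, task-2 brings the pool only to (5, 6, 3, 1), and all the rest need more.
The run task-4, task-5, task-2 cannot be extended any further. Verifying each step:
  pool = (1, 3, 1, 0)
  task-4 needs (1, 3, 0, 0) <= (1, 3, 1, 0) -> finishes; pool += (1, 1, 0, 1) = (2, 4, 1, 1)
  task-5 needs (0, 4, 0, 0) <= (2, 4, 1, 1) -> finishes; pool += (2, 2, 2, 0) = (4, 6, 3, 1)
  task-2 needs (1, 2, 1, 1) <= (4, 6, 3, 1) -> finishes; pool += (1, 0, 0, 0) = (5, 6, 3, 1)
  task-6 still needs (2, 5, 1, 2) but only (5, 6, 3, 1) is free — short on r1
  task-7 still needs (3, 1, 2, 2) but only (5, 6, 3, 1) is free — short on r1
  task-8 still needs (4, 2, 0, 2) but only (5, 6, 3, 1) is free — short on r1
Never able to finish: task-6, task-7 and task-8.
(3) Precisely 0 of the possible complete orderings are safe sequences.
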